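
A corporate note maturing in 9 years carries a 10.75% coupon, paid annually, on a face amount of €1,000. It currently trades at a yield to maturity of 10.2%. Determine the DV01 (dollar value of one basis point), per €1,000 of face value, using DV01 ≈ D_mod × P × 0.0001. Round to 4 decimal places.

Periodic yield y = 0.102.
  t   CF        PV=CF/(1+0.102)^t    t·PV
  1       107.50        97.5499        97.5499
  2       107.50        88.5208       177.0416
  3       107.50        80.3274       240.9822
  4       107.50        72.8924       291.5695
  5       107.50        66.1455       330.7276
  6       107.50        60.0232       360.1390
  7       107.50        54.4675       381.2724
  8       107.50        49.4260       395.4082
  9     1,107.50       462.0717     4,158.6454
  Σ                  1,031.4244     6,433.3358
P = 1,031.4244; D_Mac = 6.23733 yrs; D_mod = 5.66001 yrs.
DV01 ≈ 5.66001 × 1,031.4244 × 0.0001 = 0.583787.

€0.5838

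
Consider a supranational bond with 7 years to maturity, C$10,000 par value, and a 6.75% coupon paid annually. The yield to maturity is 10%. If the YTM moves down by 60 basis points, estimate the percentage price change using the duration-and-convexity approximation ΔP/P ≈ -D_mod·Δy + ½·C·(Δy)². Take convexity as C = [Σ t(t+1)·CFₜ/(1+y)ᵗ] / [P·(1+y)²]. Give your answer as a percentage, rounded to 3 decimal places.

With y = 0.1:
  t   CF        PV=CF/(1+0.1)^t    t·PV        t(t+1)·PV
  1       675.00       613.6364       613.6364       1,227.2727
  2       675.00       557.8512     1,115.7025       3,347.1074
  3       675.00       507.1375     1,521.4125       6,085.6499
  4       675.00       461.0341     1,844.1363       9,220.6816
  5       675.00       419.1219     2,095.6095      12,573.6568
  6       675.00       381.0199     2,286.1194      16,002.8359
  7    10,675.00     5,477.9629    38,345.7404     306,765.9231
  Σ                  8,417.7639    47,822.3569     355,223.1275
P = 8,417.7639; D_Mac = 5.68112 yrs; D_mod = 5.16466 yrs; C = 34.87539.
Duration effect: -5.16466 × (-0.006) = +0.030988
Convexity effect: 0.5 × 34.87539 × (-0.006)² = +0.0006278
ΔP/P ≈ +0.030988 + 0.0006278 = +0.031616 = +3.1616%.

+3.162%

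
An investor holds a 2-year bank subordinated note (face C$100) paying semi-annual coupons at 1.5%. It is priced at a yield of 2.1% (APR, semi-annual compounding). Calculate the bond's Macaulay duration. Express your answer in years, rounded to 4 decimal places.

Periodic yield y = 0.0105. Discount each cash flow and weight by its period:
  t   CF        PV=CF/(1+0.0105)^t    t·PV
  1         0.75         0.7422         0.7422
  2         0.75         0.7345         1.4690
  3         0.75         0.7269         2.1806
  4       100.75        96.6273       386.5091
  Σ                     98.8309       390.9009
Price P = Σ PV = 98.8309.
Macaulay duration = Σ(t·PV) / P = 390.9009 / 98.8309 = 3.95525 half-year periods.
In years: 3.95525 / 2 = 1.97763 years.

1.9776 years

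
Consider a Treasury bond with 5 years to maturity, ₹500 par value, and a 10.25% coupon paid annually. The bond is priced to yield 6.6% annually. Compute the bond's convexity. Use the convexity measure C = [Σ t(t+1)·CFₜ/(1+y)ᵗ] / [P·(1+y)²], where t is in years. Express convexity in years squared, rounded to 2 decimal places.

20.92

With y = 0.066:
  t   CF        PV=CF/(1+0.066)^t    t·PV        t(t+1)·PV
  1        51.25        48.0769        48.0769          96.1538
  2        51.25        45.1003        90.2006         270.6018
  3        51.25        42.3080       126.9239         507.6957
  4        51.25        39.6885       158.7541         793.7707
  5       551.25       400.4632     2,002.3158      12,013.8950
  Σ                    575.6369     2,426.2714      13,682.1171
P = 575.6369.
Convexity = Σ t(t+1)·PV / [P·(1+y)²] = 13,682.1171 / (575.6369 × 1.136356) = 20.91656.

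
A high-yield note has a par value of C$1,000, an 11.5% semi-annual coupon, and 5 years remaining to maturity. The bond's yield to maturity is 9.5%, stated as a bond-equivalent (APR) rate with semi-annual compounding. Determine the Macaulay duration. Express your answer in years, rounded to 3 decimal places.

Periodic yield y = 0.0475. Discount each cash flow and weight by its period:
  t   CF        PV=CF/(1+0.0475)^t    t·PV
  1        57.50        54.8926        54.8926
  2        57.50        52.4034       104.8069
  3        57.50        50.0271       150.0814
  4        57.50        47.7586       191.0345
  5        57.50        45.5929       227.9647
  6        57.50        43.5255       261.1529
  7        57.50        41.5518       290.8625
  8        57.50        39.6676       317.3406
  9        57.50        37.8688       340.8192
  10    1,057.50       664.8751     6,648.7509
  Σ                  1,078.1635     8,587.7061
Price P = Σ PV = 1,078.1635.
Macaulay duration = Σ(t·PV) / P = 8,587.7061 / 1,078.1635 = 7.96512 half-year periods.
In years: 7.96512 / 2 = 3.98256 years.

3.983 years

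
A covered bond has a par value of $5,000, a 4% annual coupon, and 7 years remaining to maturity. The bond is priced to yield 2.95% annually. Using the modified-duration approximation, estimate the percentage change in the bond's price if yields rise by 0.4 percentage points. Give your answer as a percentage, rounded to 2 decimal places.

-2.44%

Periodic yield y = 0.0295. Modified duration first:
  t   CF        PV=CF/(1+0.0295)^t    t·PV
  1       200.00       194.2691       194.2691
  2       200.00       188.7023       377.4047
  3       200.00       183.2951       549.8854
  4       200.00       178.0429       712.1715
  5       200.00       172.9411       864.7055
  6       200.00       167.9855     1,007.9132
  7     5,200.00     4,242.4710    29,697.2973
  Σ                  5,327.7071    33,403.6467
P = 5,327.7071; D_Mac = 6.26980 yrs; D_mod = 6.26980/(1+0.0295) = 6.09014 yrs.
ΔP/P ≈ -D_mod · Δy = -6.09014 × (+0.004) = -0.024361 = -2.4361%.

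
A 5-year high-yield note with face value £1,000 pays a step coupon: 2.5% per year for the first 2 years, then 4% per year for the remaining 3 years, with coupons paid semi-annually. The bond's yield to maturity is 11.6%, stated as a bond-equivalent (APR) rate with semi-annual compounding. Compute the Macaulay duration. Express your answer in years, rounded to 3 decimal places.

Periodic yield y = 0.058. Discount each cash flow and weight by its period:
  t   CF        PV=CF/(1+0.058)^t    t·PV
  1        12.50        11.8147        11.8147
  2        12.50        11.1671        22.3341
  3        12.50        10.5549        31.6646
  4        12.50         9.9763        39.9050
  5        20.00        15.0870        75.4348
  6        20.00        14.2599        85.5593
  7        20.00        13.4782        94.3471
  8        20.00        12.7393       101.9142
  9        20.00        12.0409       108.3681
  10    1,020.00       580.4215     5,804.2150
  Σ                    691.5396     6,375.5570
Price P = Σ PV = 691.5396.
Macaulay duration = Σ(t·PV) / P = 6,375.5570 / 691.5396 = 9.21937 half-year periods.
In years: 9.21937 / 2 = 4.60968 years.

4.610 years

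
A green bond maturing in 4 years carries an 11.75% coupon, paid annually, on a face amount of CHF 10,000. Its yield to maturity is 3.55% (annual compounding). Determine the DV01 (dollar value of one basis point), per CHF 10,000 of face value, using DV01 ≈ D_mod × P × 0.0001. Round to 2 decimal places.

CHF 4.38

Periodic yield y = 0.0355.
  t   CF        PV=CF/(1+0.0355)^t    t·PV
  1     1,175.00     1,134.7175     1,134.7175
  2     1,175.00     1,095.8161     2,191.6321
  3     1,175.00     1,058.2482     3,174.7447
  4    11,175.00     9,719.5715    38,878.2860
  Σ                 13,008.3533    45,379.3804
P = 13,008.3533; D_Mac = 3.48848 yrs; D_mod = 3.36888 yrs.
DV01 ≈ 3.36888 × 13,008.3533 × 0.0001 = 4.382364.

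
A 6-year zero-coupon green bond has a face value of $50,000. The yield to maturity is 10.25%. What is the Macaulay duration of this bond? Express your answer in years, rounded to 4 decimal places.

A zero-coupon bond has a single cash flow at maturity, so its Macaulay duration equals its maturity: 6 years.

6.0000 years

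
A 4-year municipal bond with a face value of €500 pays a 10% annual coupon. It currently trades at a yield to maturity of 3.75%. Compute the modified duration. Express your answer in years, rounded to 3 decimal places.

3.412 years

Periodic yield y = 0.0375. First find Macaulay duration:
  t   CF        PV=CF/(1+0.0375)^t    t·PV
  1        50.00        48.1928        48.1928
  2        50.00        46.4509        92.9017
  3        50.00        44.7719       134.3158
  4       550.00       474.6902     1,898.7608
  Σ                    614.1058     2,174.1711
P = 614.1058; Macaulay duration = 2,174.1711 / 614.1058 = 3.54039 years.
Modified duration = D_Mac / (1 + y) = 3.54039 / 1.0375 = 3.41242 years.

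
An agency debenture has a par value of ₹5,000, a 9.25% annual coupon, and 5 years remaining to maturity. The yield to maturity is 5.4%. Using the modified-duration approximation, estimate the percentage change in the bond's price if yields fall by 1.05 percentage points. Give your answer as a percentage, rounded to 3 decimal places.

Periodic yield y = 0.054. Modified duration first:
  t   CF        PV=CF/(1+0.054)^t    t·PV
  1       462.50       438.8046       438.8046
  2       462.50       416.3231       832.6462
  3       462.50       394.9935     1,184.9804
  4       462.50       374.7566     1,499.0264
  5     5,462.50     4,199.4111    20,997.0557
  Σ                  5,824.2889    24,952.5132
P = 5,824.2889; D_Mac = 4.28422 yrs; D_mod = 4.28422/(1+0.054) = 4.06472 yrs.
ΔP/P ≈ -D_mod · Δy = -4.06472 × (-0.0105) = +0.042680 = +4.2680%.

+4.268%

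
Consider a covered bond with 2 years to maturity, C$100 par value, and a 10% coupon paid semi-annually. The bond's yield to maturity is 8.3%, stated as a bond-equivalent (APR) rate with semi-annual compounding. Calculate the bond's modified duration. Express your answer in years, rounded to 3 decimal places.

1.790 years

Periodic yield y = 0.0415. First find Macaulay duration:
  t   CF        PV=CF/(1+0.0415)^t    t·PV
  1         5.00         4.8008         4.8008
  2         5.00         4.6095         9.2189
  3         5.00         4.4258        13.2774
  4       105.00        89.2385       356.9540
  Σ                    103.0745       384.2511
P = 103.0745; Macaulay duration = 384.2511 / 103.0745 = 3.72790 half-year periods = 1.86395 years.
Modified duration = D_Mac / (1 + y) = 1.86395 / 1.0415 = 1.78968 years.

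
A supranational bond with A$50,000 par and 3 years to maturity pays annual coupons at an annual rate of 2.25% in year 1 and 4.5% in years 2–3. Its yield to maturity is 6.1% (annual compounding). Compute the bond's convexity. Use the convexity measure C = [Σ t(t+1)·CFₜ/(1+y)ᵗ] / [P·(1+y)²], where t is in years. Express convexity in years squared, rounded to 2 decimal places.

With y = 0.061:
  t   CF        PV=CF/(1+0.061)^t    t·PV        t(t+1)·PV
  1     1,125.00     1,060.3205     1,060.3205       2,120.6409
  2     2,250.00     1,998.7190     3,997.4381      11,992.3143
  3    52,250.00    43,746.1808   131,238.5423     524,954.1691
  Σ                 46,805.2202   136,296.3008     539,067.1242
P = 46,805.2202.
Convexity = Σ t(t+1)·PV / [P·(1+y)²] = 539,067.1242 / (46,805.2202 × 1.125721) = 10.23099.

10.23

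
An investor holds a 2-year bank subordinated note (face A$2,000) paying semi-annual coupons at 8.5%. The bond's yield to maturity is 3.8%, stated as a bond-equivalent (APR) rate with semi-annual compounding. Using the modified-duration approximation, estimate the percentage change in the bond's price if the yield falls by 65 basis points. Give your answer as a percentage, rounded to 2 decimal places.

Periodic yield y = 0.019. Modified duration first:
  t   CF        PV=CF/(1+0.019)^t    t·PV
  1        85.00        83.4151        83.4151
  2        85.00        81.8598       163.7196
  3        85.00        80.3334       241.0003
  4     2,085.00     1,933.7901     7,735.1602
  Σ                  2,179.3984     8,223.2952
P = 2,179.3984; D_Mac = 3.77320 half-year periods = 1.88660 yrs; D_mod = 1.88660/(1+0.019) = 1.85142 yrs.
ΔP/P ≈ -D_mod · Δy = -1.85142 × (-0.0065) = +0.012034 = +1.2034%.

+1.20%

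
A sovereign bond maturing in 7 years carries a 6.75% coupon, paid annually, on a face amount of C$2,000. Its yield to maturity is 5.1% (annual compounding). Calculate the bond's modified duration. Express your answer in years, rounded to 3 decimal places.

5.579 years

Periodic yield y = 0.051. First find Macaulay duration:
  t   CF        PV=CF/(1+0.051)^t    t·PV
  1       135.00       128.4491       128.4491
  2       135.00       122.2161       244.4322
  3       135.00       116.2855       348.8565
  4       135.00       110.6427       442.5709
  5       135.00       105.2738       526.3689
  6       135.00       100.1653       600.9920
  7     2,135.00     1,507.2277    10,550.5939
  Σ                  2,190.2602    12,842.2635
P = 2,190.2602; Macaulay duration = 12,842.2635 / 2,190.2602 = 5.86335 years.
Modified duration = D_Mac / (1 + y) = 5.86335 / 1.051 = 5.57883 years.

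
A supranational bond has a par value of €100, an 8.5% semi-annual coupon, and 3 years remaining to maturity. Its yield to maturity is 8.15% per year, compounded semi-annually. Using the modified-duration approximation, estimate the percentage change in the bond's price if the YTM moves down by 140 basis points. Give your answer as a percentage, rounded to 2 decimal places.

Periodic yield y = 0.04075. Modified duration first:
  t   CF        PV=CF/(1+0.04075)^t    t·PV
  1         4.25         4.0836         4.0836
  2         4.25         3.9237         7.8474
  3         4.25         3.7701        11.3102
  4         4.25         3.6225        14.4898
  5         4.25         3.4806        17.4031
  6       104.25        82.0347       492.2081
  Σ                    100.9151       547.3423
P = 100.9151; D_Mac = 5.42379 half-year periods = 2.71189 yrs; D_mod = 2.71189/(1+0.04075) = 2.60571 yrs.
ΔP/P ≈ -D_mod · Δy = -2.60571 × (-0.014) = +0.036480 = +3.6480%.

+3.65%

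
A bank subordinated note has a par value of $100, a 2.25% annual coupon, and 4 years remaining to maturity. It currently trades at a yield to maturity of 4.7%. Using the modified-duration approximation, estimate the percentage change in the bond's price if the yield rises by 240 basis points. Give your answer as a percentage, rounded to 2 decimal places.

Periodic yield y = 0.047. Modified duration first:
  t   CF        PV=CF/(1+0.047)^t    t·PV
  1         2.25         2.1490         2.1490
  2         2.25         2.0525         4.1051
  3         2.25         1.9604         5.8812
  4       102.25        85.0896       340.3585
  Σ                     91.2515       352.4937
P = 91.2515; D_Mac = 3.86288 yrs; D_mod = 3.86288/(1+0.047) = 3.68947 yrs.
ΔP/P ≈ -D_mod · Δy = -3.68947 × (+0.024) = -0.088547 = -8.8547%.

-8.85%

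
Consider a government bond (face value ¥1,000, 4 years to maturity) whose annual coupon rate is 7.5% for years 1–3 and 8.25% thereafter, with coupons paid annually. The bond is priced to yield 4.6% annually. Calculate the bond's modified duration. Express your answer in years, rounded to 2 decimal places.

Periodic yield y = 0.046. First find Macaulay duration:
  t   CF        PV=CF/(1+0.046)^t    t·PV
  1        75.00        71.7017        71.7017
  2        75.00        68.5485       137.0970
  3        75.00        65.5339       196.6018
  4     1,082.50       904.2763     3,617.1054
  Σ                  1,110.0605     4,022.5058
P = 1,110.0605; Macaulay duration = 4,022.5058 / 1,110.0605 = 3.62368 years.
Modified duration = D_Mac / (1 + y) = 3.62368 / 1.046 = 3.46432 years.

3.46 years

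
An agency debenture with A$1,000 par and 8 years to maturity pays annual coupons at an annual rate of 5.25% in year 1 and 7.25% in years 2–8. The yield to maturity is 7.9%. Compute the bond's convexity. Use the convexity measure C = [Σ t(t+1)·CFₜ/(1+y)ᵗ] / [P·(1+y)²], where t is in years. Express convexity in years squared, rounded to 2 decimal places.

With y = 0.079:
  t   CF        PV=CF/(1+0.079)^t    t·PV        t(t+1)·PV
  1        52.50        48.6562        48.6562          97.3123
  2        72.50        62.2723       124.5447         373.6340
  3        72.50        57.7130       173.1390         692.5560
  4        72.50        53.4875       213.9500       1,069.7498
  5        72.50        49.5714       247.8568       1,487.1406
  6        72.50        45.9419       275.6516       1,929.5615
  7        72.50        42.5783       298.0478       2,384.3825
  8     1,072.50       583.7485     4,669.9876      42,029.8887
  Σ                    943.9690     6,051.8337      50,064.2255
P = 943.9690.
Convexity = Σ t(t+1)·PV / [P·(1+y)²] = 50,064.2255 / (943.9690 × 1.164241) = 45.55404.

45.55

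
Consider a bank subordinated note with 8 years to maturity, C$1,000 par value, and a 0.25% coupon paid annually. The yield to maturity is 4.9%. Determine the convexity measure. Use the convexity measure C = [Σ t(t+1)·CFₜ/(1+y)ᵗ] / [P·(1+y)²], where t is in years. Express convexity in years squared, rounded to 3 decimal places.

With y = 0.049:
  t   CF        PV=CF/(1+0.049)^t    t·PV        t(t+1)·PV
  1         2.50         2.3832         2.3832           4.7664
  2         2.50         2.2719         4.5438          13.6314
  3         2.50         2.1658         6.4973          25.9893
  4         2.50         2.0646         8.2584          41.2922
  5         2.50         1.9682         9.8408          59.0451
  6         2.50         1.8762        11.2574          78.8018
  7         2.50         1.7886        12.5202         100.1612
  8     1,002.50       683.7235     5,469.7876      49,228.0884
  Σ                    698.2420     5,525.0888      49,551.7760
P = 698.2420.
Convexity = Σ t(t+1)·PV / [P·(1+y)²] = 49,551.7760 / (698.2420 × 1.100401) = 64.49147.

64.491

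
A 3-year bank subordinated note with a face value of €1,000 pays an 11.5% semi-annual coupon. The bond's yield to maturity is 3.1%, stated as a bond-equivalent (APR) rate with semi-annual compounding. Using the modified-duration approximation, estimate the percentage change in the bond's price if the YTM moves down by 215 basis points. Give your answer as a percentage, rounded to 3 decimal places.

+5.640%

Periodic yield y = 0.0155. Modified duration first:
  t   CF        PV=CF/(1+0.0155)^t    t·PV
  1        57.50        56.6224        56.6224
  2        57.50        55.7581       111.5162
  3        57.50        54.9070       164.7211
  4        57.50        54.0690       216.2759
  5        57.50        53.2437       266.2185
  6     1,057.50       964.2748     5,785.6487
  Σ                  1,238.8750     6,601.0028
P = 1,238.8750; D_Mac = 5.32822 half-year periods = 2.66411 yrs; D_mod = 2.66411/(1+0.0155) = 2.62345 yrs.
ΔP/P ≈ -D_mod · Δy = -2.62345 × (-0.0215) = +0.056404 = +5.6404%.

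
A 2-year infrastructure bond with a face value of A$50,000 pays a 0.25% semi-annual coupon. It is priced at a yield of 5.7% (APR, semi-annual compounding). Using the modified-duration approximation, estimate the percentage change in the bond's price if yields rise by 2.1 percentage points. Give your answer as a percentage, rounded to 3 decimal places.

-4.075%

Periodic yield y = 0.0285. Modified duration first:
  t   CF        PV=CF/(1+0.0285)^t    t·PV
  1        62.50        60.7681        60.7681
  2        62.50        59.0842       118.1684
  3        62.50        57.4470       172.3409
  4    50,062.50    44,739.9351   178,959.7402
  Σ                 44,917.2343   179,311.0176
P = 44,917.2343; D_Mac = 3.99203 half-year periods = 1.99602 yrs; D_mod = 1.99602/(1+0.0285) = 1.94071 yrs.
ΔP/P ≈ -D_mod · Δy = -1.94071 × (+0.021) = -0.040755 = -4.0755%.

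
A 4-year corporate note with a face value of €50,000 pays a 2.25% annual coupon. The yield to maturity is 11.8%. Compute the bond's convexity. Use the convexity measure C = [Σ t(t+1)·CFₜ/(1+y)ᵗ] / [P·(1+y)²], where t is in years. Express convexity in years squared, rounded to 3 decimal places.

15.162

With y = 0.118:
  t   CF        PV=CF/(1+0.118)^t    t·PV        t(t+1)·PV
  1     1,125.00     1,006.2612     1,006.2612       2,012.5224
  2     1,125.00       900.0547     1,800.1094       5,400.3283
  3     1,125.00       805.0579     2,415.1737       9,660.6947
  4    51,125.00    32,723.9791   130,895.9165     654,479.5823
  Σ                 35,435.3529   136,117.4608     671,553.1277
P = 35,435.3529.
Convexity = Σ t(t+1)·PV / [P·(1+y)²] = 671,553.1277 / (35,435.3529 × 1.249924) = 15.16212.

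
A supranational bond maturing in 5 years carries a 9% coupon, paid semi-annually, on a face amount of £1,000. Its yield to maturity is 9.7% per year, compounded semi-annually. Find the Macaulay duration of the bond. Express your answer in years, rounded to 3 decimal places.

Periodic yield y = 0.0485. Discount each cash flow and weight by its period:
  t   CF        PV=CF/(1+0.0485)^t    t·PV
  1        45.00        42.9185        42.9185
  2        45.00        40.9332        81.8664
  3        45.00        39.0398       117.1193
  4        45.00        37.2339       148.9357
  5        45.00        35.5116       177.5580
  6        45.00        33.8690       203.2138
  7        45.00        32.3023       226.1161
  8        45.00        30.8081       246.4649
  9        45.00        29.3830       264.4473
  10    1,045.00       650.7766     6,507.7662
  Σ                    972.7760     8,016.4061
Price P = Σ PV = 972.7760.
Macaulay duration = Σ(t·PV) / P = 8,016.4061 / 972.7760 = 8.24075 half-year periods.
In years: 8.24075 / 2 = 4.12038 years.

4.120 years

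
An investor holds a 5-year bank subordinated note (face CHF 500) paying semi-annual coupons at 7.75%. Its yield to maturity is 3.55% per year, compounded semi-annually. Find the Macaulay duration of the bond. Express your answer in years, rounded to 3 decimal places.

4.313 years

Periodic yield y = 0.01775. Discount each cash flow and weight by its period:
  t   CF        PV=CF/(1+0.01775)^t    t·PV
  1       19.375        19.0371        19.0371
  2       19.375        18.7051        37.4102
  3       19.375        18.3789        55.1366
  4       19.375        18.0583        72.2333
  5       19.375        17.7434        88.7169
  6       19.375        17.4339       104.6035
  7       19.375        17.1299       119.9091
  8       19.375        16.8311       134.6489
  9       19.375        16.5376       148.8381
  10     519.375       435.5820     4,355.8201
  Σ                    595.4372     5,136.3536
Price P = Σ PV = 595.4372.
Macaulay duration = Σ(t·PV) / P = 5,136.3536 / 595.4372 = 8.62619 half-year periods.
In years: 8.62619 / 2 = 4.31309 years.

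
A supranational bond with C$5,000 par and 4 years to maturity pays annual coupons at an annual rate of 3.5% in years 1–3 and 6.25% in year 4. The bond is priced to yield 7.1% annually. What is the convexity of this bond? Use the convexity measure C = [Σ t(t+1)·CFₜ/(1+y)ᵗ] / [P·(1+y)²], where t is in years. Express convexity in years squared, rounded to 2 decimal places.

16.23

With y = 0.071:
  t   CF        PV=CF/(1+0.071)^t    t·PV        t(t+1)·PV
  1       175.00       163.3987       163.3987         326.7974
  2       175.00       152.5665       305.1329         915.3988
  3       175.00       142.4524       427.3571       1,709.4283
  4     5,312.50     4,037.7652    16,151.0608      80,755.3038
  Σ                  4,496.1827    17,046.9495      83,706.9283
P = 4,496.1827.
Convexity = Σ t(t+1)·PV / [P·(1+y)²] = 83,706.9283 / (4,496.1827 × 1.147041) = 16.23075.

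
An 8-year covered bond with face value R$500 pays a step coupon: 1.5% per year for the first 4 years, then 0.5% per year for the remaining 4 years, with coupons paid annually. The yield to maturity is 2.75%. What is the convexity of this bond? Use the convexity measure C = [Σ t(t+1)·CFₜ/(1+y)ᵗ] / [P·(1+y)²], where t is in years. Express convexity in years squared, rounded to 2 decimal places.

64.03

With y = 0.0275:
  t   CF        PV=CF/(1+0.0275)^t    t·PV        t(t+1)·PV
  1         7.50         7.2993         7.2993          14.5985
  2         7.50         7.1039        14.2078          42.6235
  3         7.50         6.9138        20.7414          82.9654
  4         7.50         6.7287        26.9150         134.5749
  5         2.50         2.1829        10.9144          65.4865
  6         2.50         2.1245        12.7468          89.2274
  7         2.50         2.0676        14.4732         115.7858
  8       502.50       404.4654     3,235.7235      29,121.5119
  Σ                    438.8861     3,343.0214      29,666.7739
P = 438.8861.
Convexity = Σ t(t+1)·PV / [P·(1+y)²] = 29,666.7739 / (438.8861 × 1.055756) = 64.02577.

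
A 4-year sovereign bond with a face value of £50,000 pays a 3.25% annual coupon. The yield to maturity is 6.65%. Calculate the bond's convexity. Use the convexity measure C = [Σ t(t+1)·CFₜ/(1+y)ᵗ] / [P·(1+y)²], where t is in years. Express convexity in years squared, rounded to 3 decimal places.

With y = 0.0665:
  t   CF        PV=CF/(1+0.0665)^t    t·PV        t(t+1)·PV
  1     1,625.00     1,523.6756     1,523.6756       3,047.3511
  2     1,625.00     1,428.6691     2,857.3382       8,572.0145
  3     1,625.00     1,339.5866     4,018.7597      16,075.0389
  4    51,625.00    39,904.0178   159,616.0712     798,080.3560
  Σ                 44,195.9490   168,015.8447     825,774.7605
P = 44,195.9490.
Convexity = Σ t(t+1)·PV / [P·(1+y)²] = 825,774.7605 / (44,195.9490 × 1.137422) = 16.42697.

16.427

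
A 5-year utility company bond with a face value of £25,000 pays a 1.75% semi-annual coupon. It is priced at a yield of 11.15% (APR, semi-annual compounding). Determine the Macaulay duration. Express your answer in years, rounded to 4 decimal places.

4.7488 years

Periodic yield y = 0.05575. Discount each cash flow and weight by its period:
  t   CF        PV=CF/(1+0.05575)^t    t·PV
  1       218.75       207.1987       207.1987
  2       218.75       196.2573       392.5147
  3       218.75       185.8938       557.6813
  4       218.75       176.0774       704.3097
  5       218.75       166.7795       833.8974
  6       218.75       157.9725       947.8351
  7       218.75       149.6306     1,047.4142
  8       218.75       141.7292     1,133.8336
  9       218.75       134.2450     1,208.2054
  10   25,218.75    14,659.2805   146,592.8052
  Σ                 16,175.0645   153,625.6951
Price P = Σ PV = 16,175.0645.
Macaulay duration = Σ(t·PV) / P = 153,625.6951 / 16,175.0645 = 9.49769 half-year periods.
In years: 9.49769 / 2 = 4.74884 years.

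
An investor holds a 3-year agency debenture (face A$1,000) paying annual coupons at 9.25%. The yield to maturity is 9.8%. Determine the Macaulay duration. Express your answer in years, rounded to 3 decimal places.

2.751 years

Periodic yield y = 0.098. Discount each cash flow and weight by its year:
  t   CF        PV=CF/(1+0.098)^t    t·PV
  1        92.50        84.2441        84.2441
  2        92.50        76.7250       153.4501
  3     1,092.50       825.3049     2,475.9147
  Σ                    986.2740     2,713.6088
Price P = Σ PV = 986.2740.
Macaulay duration = Σ(t·PV) / P = 2,713.6088 / 986.2740 = 2.75137 years.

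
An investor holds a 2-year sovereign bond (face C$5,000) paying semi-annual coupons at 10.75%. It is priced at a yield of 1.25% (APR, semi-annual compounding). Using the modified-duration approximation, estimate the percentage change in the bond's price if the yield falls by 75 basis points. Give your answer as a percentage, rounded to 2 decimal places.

Periodic yield y = 0.00625. Modified duration first:
  t   CF        PV=CF/(1+0.00625)^t    t·PV
  1       268.75       267.0807       267.0807
  2       268.75       265.4219       530.8437
  3       268.75       263.7733       791.3198
  4     5,268.75     5,139.0639    20,556.2556
  Σ                  5,935.3398    22,145.4999
P = 5,935.3398; D_Mac = 3.73113 half-year periods = 1.86556 yrs; D_mod = 1.86556/(1+0.00625) = 1.85398 yrs.
ΔP/P ≈ -D_mod · Δy = -1.85398 × (-0.0075) = +0.013905 = +1.3905%.

+1.39%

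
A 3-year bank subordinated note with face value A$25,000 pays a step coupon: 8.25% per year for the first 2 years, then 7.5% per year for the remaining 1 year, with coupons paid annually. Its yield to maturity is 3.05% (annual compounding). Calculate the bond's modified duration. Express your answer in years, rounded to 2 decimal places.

Periodic yield y = 0.0305. First find Macaulay duration:
  t   CF        PV=CF/(1+0.0305)^t    t·PV
  1     2,062.50     2,001.4556     2,001.4556
  2     2,062.50     1,942.2180     3,884.4359
  3    26,875.00    24,558.6497    73,675.9491
  Σ                 28,502.3233    79,561.8406
P = 28,502.3233; Macaulay duration = 79,561.8406 / 28,502.3233 = 2.79142 years.
Modified duration = D_Mac / (1 + y) = 2.79142 / 1.0305 = 2.70880 years.

2.71 years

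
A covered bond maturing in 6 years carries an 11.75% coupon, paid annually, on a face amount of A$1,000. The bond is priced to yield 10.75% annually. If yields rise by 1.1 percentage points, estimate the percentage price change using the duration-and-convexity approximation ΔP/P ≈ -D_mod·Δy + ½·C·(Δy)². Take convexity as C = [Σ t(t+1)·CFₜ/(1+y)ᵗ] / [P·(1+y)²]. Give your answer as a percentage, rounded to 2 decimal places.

-4.48%

With y = 0.1075:
  t   CF        PV=CF/(1+0.1075)^t    t·PV        t(t+1)·PV
  1       117.50       106.0948       106.0948         212.1896
  2       117.50        95.7967       191.5933         574.7800
  3       117.50        86.4981       259.4944       1,037.9774
  4       117.50        78.1021       312.4086       1,562.0428
  5       117.50        70.5211       352.6056       2,115.6336
  6     1,117.50       605.5990     3,633.5938      25,435.1564
  Σ                  1,042.6118     4,855.7904      30,937.7798
P = 1,042.6118; D_Mac = 4.65733 yrs; D_mod = 4.20527 yrs; C = 24.19240.
Duration effect: -4.20527 × (+0.011) = -0.046258
Convexity effect: 0.5 × 24.19240 × (0.011)² = +0.0014636
ΔP/P ≈ -0.046258 + 0.0014636 = -0.044794 = -4.4794%.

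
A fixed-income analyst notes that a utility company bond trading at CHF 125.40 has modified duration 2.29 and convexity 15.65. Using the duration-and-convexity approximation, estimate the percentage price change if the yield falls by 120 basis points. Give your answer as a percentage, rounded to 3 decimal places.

Duration effect: -D_mod·Δy = -2.29 × (-0.012) = +0.027480
Convexity effect: ½·C·(Δy)² = 0.5 × 15.65 × (-0.012)² = +0.0011268
ΔP/P ≈ +0.027480 + 0.0011268 = +0.0286068
= +2.86068%.

+2.861%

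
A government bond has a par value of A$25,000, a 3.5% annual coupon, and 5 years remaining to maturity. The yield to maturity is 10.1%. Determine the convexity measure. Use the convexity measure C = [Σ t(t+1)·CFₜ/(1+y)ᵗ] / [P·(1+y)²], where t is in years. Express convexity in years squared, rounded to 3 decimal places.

22.227

With y = 0.101:
  t   CF        PV=CF/(1+0.101)^t    t·PV        t(t+1)·PV
  1       875.00       794.7321       794.7321       1,589.4641
  2       875.00       721.8275     1,443.6550       4,330.9649
  3       875.00       655.6108     1,966.8324       7,867.3295
  4       875.00       595.4685     2,381.8739      11,909.3696
  5    25,875.00    15,993.5092    79,967.5458     479,805.2750
  Σ                 18,761.1480    86,554.6392     505,502.4032
P = 18,761.1480.
Convexity = Σ t(t+1)·PV / [P·(1+y)²] = 505,502.4032 / (18,761.1480 × 1.212201) = 22.22743.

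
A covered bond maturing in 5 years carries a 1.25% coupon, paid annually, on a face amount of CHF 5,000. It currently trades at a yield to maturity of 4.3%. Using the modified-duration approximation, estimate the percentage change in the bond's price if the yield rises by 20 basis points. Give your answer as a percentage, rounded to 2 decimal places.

Periodic yield y = 0.043. Modified duration first:
  t   CF        PV=CF/(1+0.043)^t    t·PV
  1        62.50        59.9233        59.9233
  2        62.50        57.4528       114.9057
  3        62.50        55.0842       165.2526
  4        62.50        52.8132       211.2529
  5     5,062.50     4,101.5073    20,507.5367
  Σ                  4,326.7809    21,058.8713
P = 4,326.7809; D_Mac = 4.86710 yrs; D_mod = 4.86710/(1+0.043) = 4.66644 yrs.
ΔP/P ≈ -D_mod · Δy = -4.66644 × (+0.002) = -0.009333 = -0.9333%.

-0.93%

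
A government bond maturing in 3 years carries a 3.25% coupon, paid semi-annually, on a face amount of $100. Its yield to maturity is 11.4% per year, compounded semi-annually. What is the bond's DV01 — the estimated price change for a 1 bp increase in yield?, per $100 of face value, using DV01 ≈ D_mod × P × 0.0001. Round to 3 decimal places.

$0.022

Periodic yield y = 0.057.
  t   CF        PV=CF/(1+0.057)^t    t·PV
  1        1.625         1.5374         1.5374
  2        1.625         1.4545         2.9089
  3        1.625         1.3760         4.1281
  4        1.625         1.3018         5.2073
  5        1.625         1.2316         6.1581
  6      101.625        72.8703       437.2219
  Σ                     79.7716       457.1617
P = 79.7716; D_Mac = 5.73088 half-year periods = 2.86544 yrs; D_mod = 2.71092 yrs.
DV01 ≈ 2.71092 × 79.7716 × 0.0001 = 0.021625.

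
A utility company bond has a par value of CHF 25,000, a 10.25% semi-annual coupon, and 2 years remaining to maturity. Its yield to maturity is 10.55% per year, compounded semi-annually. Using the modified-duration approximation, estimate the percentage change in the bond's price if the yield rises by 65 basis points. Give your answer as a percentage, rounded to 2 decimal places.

Periodic yield y = 0.05275. Modified duration first:
  t   CF        PV=CF/(1+0.05275)^t    t·PV
  1     1,281.25     1,217.0506     1,217.0506
  2     1,281.25     1,156.0680     2,312.1360
  3     1,281.25     1,098.1411     3,294.4232
  4    26,281.25    21,396.6123    85,586.4491
  Σ                 24,867.8719    92,410.0589
P = 24,867.8719; D_Mac = 3.71604 half-year periods = 1.85802 yrs; D_mod = 1.85802/(1+0.05275) = 1.76492 yrs.
ΔP/P ≈ -D_mod · Δy = -1.76492 × (+0.0065) = -0.011472 = -1.1472%.

-1.15%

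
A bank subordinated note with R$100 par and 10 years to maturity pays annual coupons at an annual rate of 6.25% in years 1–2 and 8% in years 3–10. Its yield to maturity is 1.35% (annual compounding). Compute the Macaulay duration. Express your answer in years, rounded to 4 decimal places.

Periodic yield y = 0.0135. Discount each cash flow and weight by its year:
  t   CF        PV=CF/(1+0.0135)^t    t·PV
  1         6.25         6.1667         6.1667
  2         6.25         6.0846        12.1692
  3         8.00         7.6846        23.0537
  4         8.00         7.5822        30.3288
  5         8.00         7.4812        37.4060
  6         8.00         7.3815        44.2893
  7         8.00         7.2832        50.9826
  8         8.00         7.1862        57.4897
  9         8.00         7.0905        63.8144
  10      108.00        94.4466       944.4658
  Σ                    158.3874     1,270.1661
Price P = Σ PV = 158.3874.
Macaulay duration = Σ(t·PV) / P = 1,270.1661 / 158.3874 = 8.01937 years.

8.0194 years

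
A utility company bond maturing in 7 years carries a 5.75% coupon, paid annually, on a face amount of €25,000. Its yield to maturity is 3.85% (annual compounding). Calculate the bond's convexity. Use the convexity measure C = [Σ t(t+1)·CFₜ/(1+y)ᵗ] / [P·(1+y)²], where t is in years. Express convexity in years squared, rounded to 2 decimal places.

42.30

With y = 0.0385:
  t   CF        PV=CF/(1+0.0385)^t    t·PV        t(t+1)·PV
  1     1,437.50     1,384.2080     1,384.2080       2,768.4160
  2     1,437.50     1,332.8917     2,665.7833       7,997.3500
  3     1,437.50     1,283.4778     3,850.4333      15,401.7332
  4     1,437.50     1,235.8958     4,943.5831      24,717.9156
  5     1,437.50     1,190.0778     5,950.3889      35,702.3336
  6     1,437.50     1,145.9584     6,875.7503      48,130.2523
  7    26,437.50    20,294.3375   142,060.3625   1,136,482.9002
  Σ                 27,866.8469   167,730.5096   1,271,200.9010
P = 27,866.8469.
Convexity = Σ t(t+1)·PV / [P·(1+y)²] = 1,271,200.9010 / (27,866.8469 × 1.078482) = 42.29737.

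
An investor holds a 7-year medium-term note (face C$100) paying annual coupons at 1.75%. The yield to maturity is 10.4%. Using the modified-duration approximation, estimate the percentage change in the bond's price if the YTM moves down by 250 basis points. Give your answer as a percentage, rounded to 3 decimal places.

+14.746%

Periodic yield y = 0.104. Modified duration first:
  t   CF        PV=CF/(1+0.104)^t    t·PV
  1         1.75         1.5851         1.5851
  2         1.75         1.4358         2.8716
  3         1.75         1.3006         3.9017
  4         1.75         1.1780         4.7122
  5         1.75         1.0671         5.3353
  6         1.75         0.9665         5.7993
  7       101.75        50.9039       356.3272
  Σ                     58.4371       380.5325
P = 58.4371; D_Mac = 6.51183 yrs; D_mod = 6.51183/(1+0.104) = 5.89840 yrs.
ΔP/P ≈ -D_mod · Δy = -5.89840 × (-0.025) = +0.147460 = +14.7460%.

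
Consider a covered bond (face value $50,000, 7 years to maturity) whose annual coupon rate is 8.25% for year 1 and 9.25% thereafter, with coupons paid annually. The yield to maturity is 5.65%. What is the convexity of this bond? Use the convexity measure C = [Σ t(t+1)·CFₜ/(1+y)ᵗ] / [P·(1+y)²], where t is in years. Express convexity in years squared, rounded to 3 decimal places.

With y = 0.0565:
  t   CF        PV=CF/(1+0.0565)^t    t·PV        t(t+1)·PV
  1     4,125.00     3,904.4013     3,904.4013       7,808.8027
  2     4,625.00     4,143.5514     8,287.1029      24,861.3086
  3     4,625.00     3,921.9607    11,765.8820      47,063.5279
  4     4,625.00     3,712.2202    14,848.8809      74,244.4043
  5     4,625.00     3,513.6964    17,568.4819     105,410.8911
  6     4,625.00     3,325.7893    19,954.7357     139,683.1496
  7    54,625.00    37,179.6194   260,257.3361   2,082,058.6892
  Σ                 59,701.2387   336,586.8207   2,481,130.7735
P = 59,701.2387.
Convexity = Σ t(t+1)·PV / [P·(1+y)²] = 2,481,130.7735 / (59,701.2387 × 1.116192) = 37.23294.

37.233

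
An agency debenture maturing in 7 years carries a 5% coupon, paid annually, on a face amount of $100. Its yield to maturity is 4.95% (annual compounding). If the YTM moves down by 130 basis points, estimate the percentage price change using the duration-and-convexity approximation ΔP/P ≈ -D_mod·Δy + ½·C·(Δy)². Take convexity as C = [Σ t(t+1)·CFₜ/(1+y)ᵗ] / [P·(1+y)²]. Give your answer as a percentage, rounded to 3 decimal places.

With y = 0.0495:
  t   CF        PV=CF/(1+0.0495)^t    t·PV        t(t+1)·PV
  1         5.00         4.7642         4.7642           9.5283
  2         5.00         4.5395         9.0789          27.2368
  3         5.00         4.3254        12.9761          51.9044
  4         5.00         4.1214        16.4854          82.4271
  5         5.00         3.9270        19.6349         117.8092
  6         5.00         3.7418        22.4505         157.1537
  7       105.00        74.8708       524.0953       4,192.7621
  Σ                    100.2898       609.4853       4,638.8217
P = 100.2898; D_Mac = 6.07724 yrs; D_mod = 5.79060 yrs; C = 41.99386.
Duration effect: -5.79060 × (-0.013) = +0.075278
Convexity effect: 0.5 × 41.99386 × (-0.013)² = +0.0035485
ΔP/P ≈ +0.075278 + 0.0035485 = +0.078826 = +7.8826%.

+7.883%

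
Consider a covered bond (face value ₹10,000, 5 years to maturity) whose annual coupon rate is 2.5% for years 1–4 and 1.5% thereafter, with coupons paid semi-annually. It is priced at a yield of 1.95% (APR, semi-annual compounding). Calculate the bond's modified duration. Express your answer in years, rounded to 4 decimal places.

4.6896 years

Periodic yield y = 0.00975. First find Macaulay duration:
  t   CF        PV=CF/(1+0.00975)^t    t·PV
  1       125.00       123.7930       123.7930
  2       125.00       122.5977       245.1954
  3       125.00       121.4139       364.2417
  4       125.00       120.2415       480.9662
  5       125.00       119.0805       595.4026
  6       125.00       117.9307       707.5841
  7       125.00       116.7920       817.5438
  8       125.00       115.6642       925.3139
  9        75.00        68.7284       618.5560
  10   10,075.00     9,143.3730    91,433.7299
  Σ                 10,169.6150    96,312.3266
P = 10,169.6150; Macaulay duration = 96,312.3266 / 10,169.6150 = 9.47060 half-year periods = 4.73530 years.
Modified duration = D_Mac / (1 + y) = 4.73530 / 1.00975 = 4.68958 years.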